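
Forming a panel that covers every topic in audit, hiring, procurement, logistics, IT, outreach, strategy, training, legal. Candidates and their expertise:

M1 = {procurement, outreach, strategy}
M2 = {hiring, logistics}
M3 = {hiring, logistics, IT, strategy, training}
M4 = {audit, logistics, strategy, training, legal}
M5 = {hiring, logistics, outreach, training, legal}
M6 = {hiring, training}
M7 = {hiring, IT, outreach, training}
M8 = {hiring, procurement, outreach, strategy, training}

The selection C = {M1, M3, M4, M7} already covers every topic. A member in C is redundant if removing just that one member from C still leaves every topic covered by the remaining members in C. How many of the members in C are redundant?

2

Drop M1: procurement uncovered — not redundant.
Drop M3: the rest still cover every topic — redundant.
Drop M4: audit, legal uncovered — not redundant.
Drop M7: the rest still cover every topic — redundant.
2 redundant: M3, M7.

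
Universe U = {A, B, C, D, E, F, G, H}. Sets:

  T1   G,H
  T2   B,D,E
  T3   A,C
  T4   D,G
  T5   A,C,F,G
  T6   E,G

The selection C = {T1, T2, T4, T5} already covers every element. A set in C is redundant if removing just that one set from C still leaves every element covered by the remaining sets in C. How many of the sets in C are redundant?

Drop T1: H uncovered — not redundant.
Drop T2: B, E uncovered — not redundant.
Drop T4: the rest still cover every element — redundant.
Drop T5: A, C, F uncovered — not redundant.
1 redundant: T4.

1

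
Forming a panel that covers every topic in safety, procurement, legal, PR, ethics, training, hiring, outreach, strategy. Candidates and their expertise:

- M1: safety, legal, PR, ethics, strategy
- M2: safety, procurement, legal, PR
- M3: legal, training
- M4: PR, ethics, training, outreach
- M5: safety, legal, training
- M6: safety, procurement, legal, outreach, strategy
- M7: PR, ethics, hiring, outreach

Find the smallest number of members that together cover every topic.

M3, M6, M7 together cover {safety, procurement, legal, PR, ethics, training, hiring, outreach, strategy} — every topic.
No 2 of the 7 members cover everything (all 21 pairs fall short), so 3 is minimum.
Greedy (largest uncovered first) would take M1, M4, M2, M7 — 4 members — but 3 suffice.

3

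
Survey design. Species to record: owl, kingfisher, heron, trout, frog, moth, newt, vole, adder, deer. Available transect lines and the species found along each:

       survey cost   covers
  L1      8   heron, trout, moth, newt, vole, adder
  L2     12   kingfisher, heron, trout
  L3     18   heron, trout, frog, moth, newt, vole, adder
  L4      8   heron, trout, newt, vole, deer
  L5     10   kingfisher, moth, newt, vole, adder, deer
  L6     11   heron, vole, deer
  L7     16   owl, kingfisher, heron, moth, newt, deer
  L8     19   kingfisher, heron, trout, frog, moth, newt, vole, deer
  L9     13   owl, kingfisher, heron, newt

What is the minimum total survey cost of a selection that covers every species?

34

L3, L7 cover every species at survey cost 18 + 16 = 34.
Any cover uses at least 2 transects; among all covering selections none totals below 34.
Greedy by coverage-per-survey cost would pick L1, L5, L9, L3 for 49 — worse than the optimum 34.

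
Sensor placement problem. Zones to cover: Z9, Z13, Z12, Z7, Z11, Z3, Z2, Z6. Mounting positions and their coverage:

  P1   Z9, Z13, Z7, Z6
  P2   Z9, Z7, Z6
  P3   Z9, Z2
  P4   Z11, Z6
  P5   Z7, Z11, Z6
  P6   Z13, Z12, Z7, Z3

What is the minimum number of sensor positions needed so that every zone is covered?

3

P3, P4, P6 together cover {Z9, Z13, Z12, Z7, Z11, Z3, Z2, Z6} — every zone.
No 2 of the 6 sensor positions cover everything (all 15 pairs fall short), so 3 is minimum.
Greedy (largest uncovered first) would take P1, P6, P3, P4 — 4 sensor positions — but 3 suffice.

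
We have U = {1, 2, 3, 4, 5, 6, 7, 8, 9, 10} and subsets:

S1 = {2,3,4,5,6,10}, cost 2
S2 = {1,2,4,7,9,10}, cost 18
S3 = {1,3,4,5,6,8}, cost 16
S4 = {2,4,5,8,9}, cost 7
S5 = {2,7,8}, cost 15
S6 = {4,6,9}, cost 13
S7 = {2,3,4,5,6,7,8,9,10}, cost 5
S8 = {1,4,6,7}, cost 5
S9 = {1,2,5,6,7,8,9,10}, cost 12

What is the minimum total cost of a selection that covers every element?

S7, S8 cover every element at cost 5 + 5 = 10.
Any cover uses at least 2 sets; among all covering selections none totals below 10.
Greedy by coverage-per-cost would pick S1, S7, S8 for 12 — worse than the optimum 10.

10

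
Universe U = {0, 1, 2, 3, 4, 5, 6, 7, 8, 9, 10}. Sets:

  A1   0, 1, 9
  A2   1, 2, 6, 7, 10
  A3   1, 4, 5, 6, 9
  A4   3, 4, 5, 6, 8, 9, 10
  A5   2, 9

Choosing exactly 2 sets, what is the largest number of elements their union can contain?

Choosing A2, A4 covers {1, 2, 3, 4, 5, 6, 7, 8, 9, 10} — 10 elements.
No choice of 2 sets does better; here 0 is left uncovered.

10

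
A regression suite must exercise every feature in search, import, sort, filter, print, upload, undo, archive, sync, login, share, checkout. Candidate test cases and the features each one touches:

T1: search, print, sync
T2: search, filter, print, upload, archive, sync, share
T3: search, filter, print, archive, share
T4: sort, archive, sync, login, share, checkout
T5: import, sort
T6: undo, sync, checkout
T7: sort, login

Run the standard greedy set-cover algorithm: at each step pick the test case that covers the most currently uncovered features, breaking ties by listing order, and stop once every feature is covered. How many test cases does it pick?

Pick 1: T2 covers 7 new features (search, filter, print, upload, archive, sync, share).
Pick 2: T4 covers 3 new features (sort, login, checkout).
Pick 3: T5 covers 1 new features (import).
Pick 4: T6 covers 1 new features (undo).
Greedy uses 4 test cases.

4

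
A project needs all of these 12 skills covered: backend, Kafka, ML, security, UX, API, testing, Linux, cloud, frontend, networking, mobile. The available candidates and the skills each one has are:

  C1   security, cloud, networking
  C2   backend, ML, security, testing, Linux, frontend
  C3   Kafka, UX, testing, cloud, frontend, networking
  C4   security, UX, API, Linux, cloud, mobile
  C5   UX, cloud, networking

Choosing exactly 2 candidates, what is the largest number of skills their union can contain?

Choosing C2, C3 covers {backend, Kafka, ML, security, UX, testing, Linux, cloud, frontend, networking} — 10 skills.
No choice of 2 candidates does better; here API, mobile are left uncovered.

10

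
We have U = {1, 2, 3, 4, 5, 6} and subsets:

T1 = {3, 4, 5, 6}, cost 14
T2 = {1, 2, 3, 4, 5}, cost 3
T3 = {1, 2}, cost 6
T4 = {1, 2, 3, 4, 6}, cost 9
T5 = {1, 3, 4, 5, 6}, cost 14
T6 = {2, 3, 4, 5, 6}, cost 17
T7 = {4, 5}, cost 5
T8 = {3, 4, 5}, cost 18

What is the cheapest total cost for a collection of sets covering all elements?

T2, T4 cover every element at cost 3 + 9 = 12.
Any cover uses at least 2 sets; among all covering selections none totals below 12.

12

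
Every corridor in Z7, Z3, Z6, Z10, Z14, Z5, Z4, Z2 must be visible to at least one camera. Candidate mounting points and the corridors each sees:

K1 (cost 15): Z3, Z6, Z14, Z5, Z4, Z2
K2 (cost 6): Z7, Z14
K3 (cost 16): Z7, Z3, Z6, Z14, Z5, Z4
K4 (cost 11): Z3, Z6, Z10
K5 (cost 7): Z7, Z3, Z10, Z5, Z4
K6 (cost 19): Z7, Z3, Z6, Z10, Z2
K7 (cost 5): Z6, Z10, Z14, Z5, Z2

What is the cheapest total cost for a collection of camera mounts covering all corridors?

12

K5, K7 cover every corridor at cost 7 + 5 = 12.
Any cover uses at least 2 camera mounts; among all covering selections none totals below 12.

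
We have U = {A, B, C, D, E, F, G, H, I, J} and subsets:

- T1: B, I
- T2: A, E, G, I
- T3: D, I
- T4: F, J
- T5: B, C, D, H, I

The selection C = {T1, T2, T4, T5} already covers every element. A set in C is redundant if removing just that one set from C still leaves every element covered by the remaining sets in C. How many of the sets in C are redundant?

Drop T1: the rest still cover every element — redundant.
Drop T2: A, E, G uncovered — not redundant.
Drop T4: F, J uncovered — not redundant.
Drop T5: C, D, H uncovered — not redundant.
1 redundant: T1.

1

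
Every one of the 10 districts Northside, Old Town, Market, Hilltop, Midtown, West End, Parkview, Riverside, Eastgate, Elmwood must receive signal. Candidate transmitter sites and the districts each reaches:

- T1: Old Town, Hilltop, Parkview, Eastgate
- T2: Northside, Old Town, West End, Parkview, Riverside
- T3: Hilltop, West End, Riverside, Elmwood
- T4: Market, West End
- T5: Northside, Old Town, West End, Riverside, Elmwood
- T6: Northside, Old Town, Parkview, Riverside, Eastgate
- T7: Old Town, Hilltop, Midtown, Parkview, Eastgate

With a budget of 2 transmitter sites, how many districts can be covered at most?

Choosing T5, T7 covers {Northside, Old Town, Hilltop, Midtown, West End, Parkview, Riverside, Eastgate, Elmwood} — 9 districts.
No choice of 2 transmitter sites does better; here Market is left uncovered.

9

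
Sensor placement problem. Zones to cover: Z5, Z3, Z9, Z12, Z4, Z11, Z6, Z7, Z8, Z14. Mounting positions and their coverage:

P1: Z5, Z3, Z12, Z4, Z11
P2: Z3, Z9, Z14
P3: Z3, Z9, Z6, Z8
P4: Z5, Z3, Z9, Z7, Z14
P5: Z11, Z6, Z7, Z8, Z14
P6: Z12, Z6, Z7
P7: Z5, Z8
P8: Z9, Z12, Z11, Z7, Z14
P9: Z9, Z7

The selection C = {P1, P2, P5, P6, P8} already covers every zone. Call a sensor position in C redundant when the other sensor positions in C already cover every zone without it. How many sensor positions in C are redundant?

3

Drop P1: Z5, Z4 uncovered — not redundant.
Drop P2: the rest still cover every zone — redundant.
Drop P5: Z8 uncovered — not redundant.
Drop P6: the rest still cover every zone — redundant.
Drop P8: the rest still cover every zone — redundant.
3 redundant: P2, P6, P8.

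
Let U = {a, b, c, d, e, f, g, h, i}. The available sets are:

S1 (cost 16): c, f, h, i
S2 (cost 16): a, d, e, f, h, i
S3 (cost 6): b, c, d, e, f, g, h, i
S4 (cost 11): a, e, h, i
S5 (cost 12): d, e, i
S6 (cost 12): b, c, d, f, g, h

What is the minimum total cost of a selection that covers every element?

S3, S4 cover every element at cost 6 + 11 = 17.
Any cover uses at least 2 sets; among all covering selections none totals below 17.

17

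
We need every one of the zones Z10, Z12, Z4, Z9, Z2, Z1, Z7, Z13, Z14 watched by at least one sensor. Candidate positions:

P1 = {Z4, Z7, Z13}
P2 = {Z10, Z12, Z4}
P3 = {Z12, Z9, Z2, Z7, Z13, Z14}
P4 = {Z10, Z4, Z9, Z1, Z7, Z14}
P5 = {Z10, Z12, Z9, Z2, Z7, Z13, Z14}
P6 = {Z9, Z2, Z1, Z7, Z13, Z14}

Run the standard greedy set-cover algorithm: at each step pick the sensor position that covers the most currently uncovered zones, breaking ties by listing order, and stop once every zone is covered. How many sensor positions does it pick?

2

Pick 1: P5 covers 7 new zones (Z10, Z12, Z9, Z2, Z7, Z13, Z14).
Pick 2: P4 covers 2 new zones (Z4, Z1).
Greedy uses 2 sensor positions.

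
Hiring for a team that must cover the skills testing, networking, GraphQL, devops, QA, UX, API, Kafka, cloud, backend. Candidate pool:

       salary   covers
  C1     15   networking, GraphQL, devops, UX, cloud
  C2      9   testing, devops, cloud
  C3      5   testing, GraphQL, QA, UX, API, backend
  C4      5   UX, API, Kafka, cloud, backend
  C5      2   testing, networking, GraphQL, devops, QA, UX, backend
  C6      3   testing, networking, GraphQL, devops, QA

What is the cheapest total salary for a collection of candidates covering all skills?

7

C4, C5 cover every skill at salary 5 + 2 = 7.
Any cover uses at least 2 candidates; among all covering selections none totals below 7.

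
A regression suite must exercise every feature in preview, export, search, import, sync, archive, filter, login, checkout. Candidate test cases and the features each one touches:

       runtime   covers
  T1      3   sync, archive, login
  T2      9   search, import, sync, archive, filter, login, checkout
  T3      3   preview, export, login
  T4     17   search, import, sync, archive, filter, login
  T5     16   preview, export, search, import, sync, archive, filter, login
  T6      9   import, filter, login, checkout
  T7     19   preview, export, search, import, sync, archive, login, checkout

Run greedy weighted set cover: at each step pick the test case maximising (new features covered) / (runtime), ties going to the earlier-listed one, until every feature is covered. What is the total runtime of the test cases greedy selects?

15

Pick 1: T1 adds 3 new (sync, archive, login) at runtime 3 (ratio 3/3).
Pick 2: T3 adds 2 new (preview, export) at runtime 3 (ratio 2/3).
Pick 3: T2 adds 4 new (search, import, filter, checkout) at runtime 9 (ratio 4/9).
Greedy total runtime: 3 + 3 + 9 = 15. (The true optimum is 12, so greedy overshoots here.)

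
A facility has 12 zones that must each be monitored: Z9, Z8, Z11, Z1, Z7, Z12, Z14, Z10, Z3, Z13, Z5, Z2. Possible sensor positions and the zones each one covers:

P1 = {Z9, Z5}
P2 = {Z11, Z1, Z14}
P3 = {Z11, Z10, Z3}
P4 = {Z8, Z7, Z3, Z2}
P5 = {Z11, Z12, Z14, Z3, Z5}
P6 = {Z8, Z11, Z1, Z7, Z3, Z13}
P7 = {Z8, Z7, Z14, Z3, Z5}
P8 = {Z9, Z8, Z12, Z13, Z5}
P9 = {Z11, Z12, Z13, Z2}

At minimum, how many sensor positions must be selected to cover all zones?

P2, P3, P4, P8 together cover {Z9, Z8, Z11, Z1, Z7, Z12, Z14, Z10, Z3, Z13, Z5, Z2} — every zone.
No 3 of the 9 sensor positions cover everything (all 84 triples fall short), so 4 is minimum.

4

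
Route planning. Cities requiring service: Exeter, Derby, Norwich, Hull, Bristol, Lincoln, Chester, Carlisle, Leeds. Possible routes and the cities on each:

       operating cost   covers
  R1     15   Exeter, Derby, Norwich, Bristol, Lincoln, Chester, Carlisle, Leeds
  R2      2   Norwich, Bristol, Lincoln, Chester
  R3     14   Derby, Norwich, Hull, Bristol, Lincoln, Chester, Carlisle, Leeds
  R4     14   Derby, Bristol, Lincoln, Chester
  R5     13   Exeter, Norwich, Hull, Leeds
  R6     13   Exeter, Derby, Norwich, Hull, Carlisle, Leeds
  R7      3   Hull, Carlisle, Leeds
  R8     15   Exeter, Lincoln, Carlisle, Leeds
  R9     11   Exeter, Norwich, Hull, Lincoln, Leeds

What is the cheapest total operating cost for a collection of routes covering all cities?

R2, R6 cover every city at operating cost 2 + 13 = 15.
Any cover uses at least 2 routes; among all covering selections none totals below 15.

15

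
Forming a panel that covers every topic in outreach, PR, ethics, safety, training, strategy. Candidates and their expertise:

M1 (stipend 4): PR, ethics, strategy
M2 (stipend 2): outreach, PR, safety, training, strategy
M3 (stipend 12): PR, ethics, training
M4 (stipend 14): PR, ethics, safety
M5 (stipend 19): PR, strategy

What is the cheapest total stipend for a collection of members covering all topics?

M1, M2 cover every topic at stipend 4 + 2 = 6.
Any cover uses at least 2 members; among all covering selections none totals below 6.

6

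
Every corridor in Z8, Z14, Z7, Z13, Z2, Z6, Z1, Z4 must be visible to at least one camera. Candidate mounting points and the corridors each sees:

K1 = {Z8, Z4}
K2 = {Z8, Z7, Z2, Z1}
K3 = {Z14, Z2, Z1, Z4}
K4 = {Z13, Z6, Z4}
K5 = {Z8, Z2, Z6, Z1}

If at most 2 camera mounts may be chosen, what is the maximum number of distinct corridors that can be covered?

7

Choosing K2, K4 covers {Z8, Z7, Z13, Z2, Z6, Z1, Z4} — 7 corridors.
No choice of 2 camera mounts does better; here Z14 is left uncovered.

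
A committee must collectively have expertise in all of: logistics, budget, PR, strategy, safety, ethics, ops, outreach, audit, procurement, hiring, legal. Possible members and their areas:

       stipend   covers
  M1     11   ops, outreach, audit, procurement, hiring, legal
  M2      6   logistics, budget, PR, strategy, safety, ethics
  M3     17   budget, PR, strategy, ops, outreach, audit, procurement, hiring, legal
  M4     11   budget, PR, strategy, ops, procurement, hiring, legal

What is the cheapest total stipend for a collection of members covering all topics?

M1, M2 cover every topic at stipend 11 + 6 = 17.
Any cover uses at least 2 members; among all covering selections none totals below 17.

17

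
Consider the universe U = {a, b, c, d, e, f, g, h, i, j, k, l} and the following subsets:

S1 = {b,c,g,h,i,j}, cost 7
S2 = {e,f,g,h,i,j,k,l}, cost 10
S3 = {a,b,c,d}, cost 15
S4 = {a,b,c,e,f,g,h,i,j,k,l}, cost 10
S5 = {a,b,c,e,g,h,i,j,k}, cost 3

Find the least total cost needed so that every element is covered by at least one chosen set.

S2, S3 cover every element at cost 10 + 15 = 25.
Any cover uses at least 2 sets; among all covering selections none totals below 25.
Greedy by coverage-per-cost would pick S5, S2, S3 for 28 — worse than the optimum 25.

25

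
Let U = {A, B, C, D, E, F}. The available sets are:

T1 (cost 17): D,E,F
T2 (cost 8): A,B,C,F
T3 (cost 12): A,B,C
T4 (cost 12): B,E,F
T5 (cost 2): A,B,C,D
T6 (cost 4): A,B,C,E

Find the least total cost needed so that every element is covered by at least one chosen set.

T4, T5 cover every element at cost 12 + 2 = 14.
Any cover uses at least 2 sets; among all covering selections none totals below 14.

14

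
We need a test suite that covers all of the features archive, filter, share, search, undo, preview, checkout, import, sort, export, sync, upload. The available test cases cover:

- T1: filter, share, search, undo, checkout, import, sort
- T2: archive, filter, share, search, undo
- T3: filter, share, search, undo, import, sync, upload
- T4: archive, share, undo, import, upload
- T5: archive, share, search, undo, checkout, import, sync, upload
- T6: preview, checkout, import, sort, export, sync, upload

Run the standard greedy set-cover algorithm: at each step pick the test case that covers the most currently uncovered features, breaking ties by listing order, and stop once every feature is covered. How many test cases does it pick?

3

Pick 1: T5 covers 8 new features (archive, share, search, undo, checkout, import, sync, upload).
Pick 2: T6 covers 3 new features (preview, sort, export).
Pick 3: T1 covers 1 new features (filter).
Greedy uses 3 test cases. (The true minimum is 2.)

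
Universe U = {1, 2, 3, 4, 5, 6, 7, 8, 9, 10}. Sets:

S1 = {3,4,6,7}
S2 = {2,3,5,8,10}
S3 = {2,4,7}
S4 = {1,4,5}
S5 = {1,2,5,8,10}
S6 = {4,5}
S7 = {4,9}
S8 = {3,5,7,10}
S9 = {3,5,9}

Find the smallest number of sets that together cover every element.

3

S1, S5, S7 together cover {1, 2, 3, 4, 5, 6, 7, 8, 9, 10} — every element.
No 2 of the 9 sets cover everything (all 36 pairs fall short), so 3 is minimum.
Greedy (largest uncovered first) would take S2, S1, S4, S7 — 4 sets — but 3 suffice.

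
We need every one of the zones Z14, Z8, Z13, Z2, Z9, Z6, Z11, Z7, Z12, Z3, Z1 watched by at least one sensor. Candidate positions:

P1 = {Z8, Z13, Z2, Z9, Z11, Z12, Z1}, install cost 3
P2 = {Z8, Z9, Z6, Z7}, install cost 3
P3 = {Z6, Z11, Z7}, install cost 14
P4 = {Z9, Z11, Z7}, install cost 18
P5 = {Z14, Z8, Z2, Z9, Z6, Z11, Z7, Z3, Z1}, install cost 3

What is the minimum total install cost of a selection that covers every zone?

P1, P5 cover every zone at install cost 3 + 3 = 6.
Any cover uses at least 2 sensor positions; among all covering selections none totals below 6.

6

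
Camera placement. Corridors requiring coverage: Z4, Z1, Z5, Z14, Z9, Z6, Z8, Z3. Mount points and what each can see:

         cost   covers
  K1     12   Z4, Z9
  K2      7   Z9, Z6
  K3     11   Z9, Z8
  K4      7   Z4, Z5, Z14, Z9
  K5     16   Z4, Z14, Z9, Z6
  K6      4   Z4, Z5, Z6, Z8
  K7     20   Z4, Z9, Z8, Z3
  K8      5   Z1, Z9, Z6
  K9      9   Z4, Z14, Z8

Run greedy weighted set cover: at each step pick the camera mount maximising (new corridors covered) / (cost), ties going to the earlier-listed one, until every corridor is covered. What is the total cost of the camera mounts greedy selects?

Pick 1: K6 adds 4 new (Z4, Z5, Z6, Z8) at cost 4 (ratio 4/4).
Pick 2: K8 adds 2 new (Z1, Z9) at cost 5 (ratio 2/5).
Pick 3: K4 adds 1 new (Z14) at cost 7 (ratio 1/7).
Pick 4: K7 adds 1 new (Z3) at cost 20 (ratio 1/20).
Greedy total cost: 4 + 5 + 7 + 20 = 36. (The true optimum is 32, so greedy overshoots here.)

36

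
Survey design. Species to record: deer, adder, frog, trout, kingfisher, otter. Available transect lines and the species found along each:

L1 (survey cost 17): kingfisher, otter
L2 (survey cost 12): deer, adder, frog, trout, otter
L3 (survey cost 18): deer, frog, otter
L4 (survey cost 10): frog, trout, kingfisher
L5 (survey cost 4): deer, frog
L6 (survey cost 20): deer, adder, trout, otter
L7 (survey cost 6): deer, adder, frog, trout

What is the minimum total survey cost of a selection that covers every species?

L2, L4 cover every species at survey cost 12 + 10 = 22.
Any cover uses at least 2 transects; among all covering selections none totals below 22.
Greedy by coverage-per-survey cost would pick L7, L1 for 23 — worse than the optimum 22.

22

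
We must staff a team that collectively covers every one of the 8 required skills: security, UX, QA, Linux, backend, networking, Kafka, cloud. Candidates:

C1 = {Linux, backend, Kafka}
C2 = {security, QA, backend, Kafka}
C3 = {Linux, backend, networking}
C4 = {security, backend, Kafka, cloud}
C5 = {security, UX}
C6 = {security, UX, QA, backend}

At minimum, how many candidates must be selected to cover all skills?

C3, C4, C6 together cover {security, UX, QA, Linux, backend, networking, Kafka, cloud} — every skill.
No 2 of the 6 candidates cover everything (all 15 pairs fall short), so 3 is minimum.
Greedy (largest uncovered first) would take C2, C3, C4, C5 — 4 candidates — but 3 suffice.

3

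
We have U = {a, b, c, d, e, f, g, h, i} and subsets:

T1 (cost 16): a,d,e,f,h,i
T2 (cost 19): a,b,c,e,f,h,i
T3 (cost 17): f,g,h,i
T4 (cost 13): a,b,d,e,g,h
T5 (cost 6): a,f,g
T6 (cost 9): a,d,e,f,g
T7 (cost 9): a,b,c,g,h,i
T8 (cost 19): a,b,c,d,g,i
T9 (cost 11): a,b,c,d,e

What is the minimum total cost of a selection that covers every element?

T6, T7 cover every element at cost 9 + 9 = 18.
Any cover uses at least 2 sets; among all covering selections none totals below 18.

18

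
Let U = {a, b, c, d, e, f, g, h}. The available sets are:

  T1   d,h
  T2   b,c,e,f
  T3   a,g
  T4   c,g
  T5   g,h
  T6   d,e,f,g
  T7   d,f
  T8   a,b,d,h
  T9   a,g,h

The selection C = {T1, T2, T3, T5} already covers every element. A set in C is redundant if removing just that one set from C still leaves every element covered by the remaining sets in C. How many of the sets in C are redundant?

Drop T1: d uncovered — not redundant.
Drop T2: b, c, e, f uncovered — not redundant.
Drop T3: a uncovered — not redundant.
Drop T5: the rest still cover every element — redundant.
1 redundant: T5.

1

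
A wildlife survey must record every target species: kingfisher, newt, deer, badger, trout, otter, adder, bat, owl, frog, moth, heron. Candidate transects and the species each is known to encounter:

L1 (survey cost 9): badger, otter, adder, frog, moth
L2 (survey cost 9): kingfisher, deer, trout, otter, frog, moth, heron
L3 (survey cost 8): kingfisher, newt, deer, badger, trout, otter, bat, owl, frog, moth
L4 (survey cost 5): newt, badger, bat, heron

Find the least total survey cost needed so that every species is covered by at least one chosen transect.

22

L1, L3, L4 cover every species at survey cost 9 + 8 + 5 = 22.
Any cover uses at least 3 transects; among all covering selections none totals below 22.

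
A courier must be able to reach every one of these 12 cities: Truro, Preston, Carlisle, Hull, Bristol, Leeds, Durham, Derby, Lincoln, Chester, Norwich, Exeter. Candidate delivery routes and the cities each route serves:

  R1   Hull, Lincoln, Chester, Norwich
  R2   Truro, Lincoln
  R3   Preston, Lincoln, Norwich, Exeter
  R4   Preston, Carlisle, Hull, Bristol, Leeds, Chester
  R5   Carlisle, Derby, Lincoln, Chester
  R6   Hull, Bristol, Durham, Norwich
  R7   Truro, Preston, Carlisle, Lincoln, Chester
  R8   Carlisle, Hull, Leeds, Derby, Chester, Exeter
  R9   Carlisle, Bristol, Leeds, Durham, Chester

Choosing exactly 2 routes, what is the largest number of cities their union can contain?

Choosing R3, R4 covers {Preston, Carlisle, Hull, Bristol, Leeds, Lincoln, Chester, Norwich, Exeter} — 9 cities.
No choice of 2 routes does better; here Truro, Durham, Derby are left uncovered.

9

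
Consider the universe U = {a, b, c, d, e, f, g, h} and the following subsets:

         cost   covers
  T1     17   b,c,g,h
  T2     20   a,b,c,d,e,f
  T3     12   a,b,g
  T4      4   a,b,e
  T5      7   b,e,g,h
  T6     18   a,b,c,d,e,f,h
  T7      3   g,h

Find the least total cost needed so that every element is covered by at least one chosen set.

T6, T7 cover every element at cost 18 + 3 = 21.
Any cover uses at least 2 sets; among all covering selections none totals below 21.
Greedy by coverage-per-cost would pick T4, T7, T6 for 25 — worse than the optimum 21.

21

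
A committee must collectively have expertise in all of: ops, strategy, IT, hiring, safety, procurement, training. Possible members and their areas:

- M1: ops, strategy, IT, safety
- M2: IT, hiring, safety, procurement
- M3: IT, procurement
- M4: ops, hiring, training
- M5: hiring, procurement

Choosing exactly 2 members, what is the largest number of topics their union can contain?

6

Choosing M1, M2 covers {ops, strategy, IT, hiring, safety, procurement} — 6 topics.
No choice of 2 members does better; here training is left uncovered.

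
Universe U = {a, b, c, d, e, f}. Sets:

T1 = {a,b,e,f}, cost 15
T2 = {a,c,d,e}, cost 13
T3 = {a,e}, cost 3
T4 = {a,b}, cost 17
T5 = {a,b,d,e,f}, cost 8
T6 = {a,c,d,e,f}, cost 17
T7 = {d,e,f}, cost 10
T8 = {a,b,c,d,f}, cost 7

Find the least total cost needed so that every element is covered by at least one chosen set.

10

T3, T8 cover every element at cost 3 + 7 = 10.
Any cover uses at least 2 sets; among all covering selections none totals below 10.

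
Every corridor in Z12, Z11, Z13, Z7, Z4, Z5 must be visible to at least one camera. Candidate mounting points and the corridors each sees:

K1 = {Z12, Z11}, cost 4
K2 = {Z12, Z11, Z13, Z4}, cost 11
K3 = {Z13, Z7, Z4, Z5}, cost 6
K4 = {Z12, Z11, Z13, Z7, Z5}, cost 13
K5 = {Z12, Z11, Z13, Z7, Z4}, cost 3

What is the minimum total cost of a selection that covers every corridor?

K3, K5 cover every corridor at cost 6 + 3 = 9.
Any cover uses at least 2 camera mounts; among all covering selections none totals below 9.

9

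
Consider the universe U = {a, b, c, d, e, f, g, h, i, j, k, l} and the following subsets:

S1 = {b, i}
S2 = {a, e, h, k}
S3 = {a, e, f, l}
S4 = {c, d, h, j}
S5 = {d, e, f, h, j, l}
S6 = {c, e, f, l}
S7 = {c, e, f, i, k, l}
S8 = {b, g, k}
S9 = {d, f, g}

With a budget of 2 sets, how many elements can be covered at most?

Choosing S4, S7 covers {c, d, e, f, h, i, j, k, l} — 9 elements.
No choice of 2 sets does better; here a, b, g are left uncovered.

9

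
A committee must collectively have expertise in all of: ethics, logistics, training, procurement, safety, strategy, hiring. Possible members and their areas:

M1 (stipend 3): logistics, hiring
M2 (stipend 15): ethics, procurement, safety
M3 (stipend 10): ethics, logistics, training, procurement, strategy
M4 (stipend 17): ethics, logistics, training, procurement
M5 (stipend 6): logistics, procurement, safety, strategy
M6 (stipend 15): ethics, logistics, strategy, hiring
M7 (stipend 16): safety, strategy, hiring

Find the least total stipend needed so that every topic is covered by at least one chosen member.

19

M1, M3, M5 cover every topic at stipend 3 + 10 + 6 = 19.
Any cover uses at least 2 members; among all covering selections none totals below 19.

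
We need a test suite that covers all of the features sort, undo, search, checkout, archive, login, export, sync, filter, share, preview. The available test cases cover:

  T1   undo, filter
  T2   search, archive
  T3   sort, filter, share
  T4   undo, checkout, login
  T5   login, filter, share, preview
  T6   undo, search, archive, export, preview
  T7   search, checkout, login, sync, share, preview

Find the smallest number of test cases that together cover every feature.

T3, T6, T7 together cover {sort, undo, search, checkout, archive, login, export, sync, filter, share, preview} — every feature.
No 2 of the 7 test cases cover everything (all 21 pairs fall short), so 3 is minimum.

3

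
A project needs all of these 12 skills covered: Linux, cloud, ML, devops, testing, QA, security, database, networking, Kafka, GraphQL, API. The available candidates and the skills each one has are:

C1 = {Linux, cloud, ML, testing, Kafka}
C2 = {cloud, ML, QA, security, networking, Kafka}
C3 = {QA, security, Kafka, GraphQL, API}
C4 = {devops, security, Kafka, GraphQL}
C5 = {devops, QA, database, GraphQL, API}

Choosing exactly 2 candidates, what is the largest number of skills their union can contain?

Choosing C1, C5 covers {Linux, cloud, ML, devops, testing, QA, database, Kafka, GraphQL, API} — 10 skills.
No choice of 2 candidates does better; here security, networking are left uncovered.

10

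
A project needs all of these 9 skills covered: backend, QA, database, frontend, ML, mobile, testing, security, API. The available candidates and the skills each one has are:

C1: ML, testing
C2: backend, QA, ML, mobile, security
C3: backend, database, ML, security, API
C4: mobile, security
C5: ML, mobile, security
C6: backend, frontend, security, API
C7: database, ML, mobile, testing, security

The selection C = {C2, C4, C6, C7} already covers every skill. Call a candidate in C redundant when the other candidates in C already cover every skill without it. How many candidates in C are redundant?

Drop C2: QA uncovered — not redundant.
Drop C4: the rest still cover every skill — redundant.
Drop C6: frontend, API uncovered — not redundant.
Drop C7: database, testing uncovered — not redundant.
1 redundant: C4.

1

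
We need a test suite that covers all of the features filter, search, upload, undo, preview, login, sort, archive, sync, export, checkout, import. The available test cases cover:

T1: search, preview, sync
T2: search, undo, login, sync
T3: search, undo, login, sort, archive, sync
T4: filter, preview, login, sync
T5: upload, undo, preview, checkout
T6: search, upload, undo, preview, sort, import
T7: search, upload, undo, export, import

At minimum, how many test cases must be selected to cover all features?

T3, T4, T5, T7 together cover {filter, search, upload, undo, preview, login, sort, archive, sync, export, checkout, import} — every feature.
No 3 of the 7 test cases cover everything (all 35 triples fall short), so 4 is minimum.

4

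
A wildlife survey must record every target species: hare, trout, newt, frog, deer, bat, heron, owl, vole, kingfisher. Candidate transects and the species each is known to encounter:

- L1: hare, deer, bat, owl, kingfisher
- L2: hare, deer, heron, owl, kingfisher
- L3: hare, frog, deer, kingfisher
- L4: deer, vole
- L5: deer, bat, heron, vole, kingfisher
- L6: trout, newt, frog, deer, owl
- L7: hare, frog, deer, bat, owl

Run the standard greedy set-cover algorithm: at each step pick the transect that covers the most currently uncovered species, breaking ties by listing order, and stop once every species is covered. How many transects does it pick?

3

Pick 1: L1 covers 5 new species (hare, deer, bat, owl, kingfisher).
Pick 2: L6 covers 3 new species (trout, newt, frog).
Pick 3: L5 covers 2 new species (heron, vole).
Greedy uses 3 transects.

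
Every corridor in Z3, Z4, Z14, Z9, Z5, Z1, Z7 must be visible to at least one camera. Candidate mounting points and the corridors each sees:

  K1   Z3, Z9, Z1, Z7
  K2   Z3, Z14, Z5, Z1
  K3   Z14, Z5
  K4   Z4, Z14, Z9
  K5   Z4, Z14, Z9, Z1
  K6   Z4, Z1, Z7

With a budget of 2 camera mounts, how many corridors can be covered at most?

6

Choosing K1, K2 covers {Z3, Z14, Z9, Z5, Z1, Z7} — 6 corridors.
No choice of 2 camera mounts does better; here Z4 is left uncovered.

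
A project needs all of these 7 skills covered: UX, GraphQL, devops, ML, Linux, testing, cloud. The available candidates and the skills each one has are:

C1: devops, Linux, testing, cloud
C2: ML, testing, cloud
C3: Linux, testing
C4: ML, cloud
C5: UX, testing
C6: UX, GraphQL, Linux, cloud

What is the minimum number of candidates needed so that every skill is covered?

3

C1, C2, C6 together cover {UX, GraphQL, devops, ML, Linux, testing, cloud} — every skill.
No 2 of the 6 candidates cover everything (all 15 pairs fall short), so 3 is minimum.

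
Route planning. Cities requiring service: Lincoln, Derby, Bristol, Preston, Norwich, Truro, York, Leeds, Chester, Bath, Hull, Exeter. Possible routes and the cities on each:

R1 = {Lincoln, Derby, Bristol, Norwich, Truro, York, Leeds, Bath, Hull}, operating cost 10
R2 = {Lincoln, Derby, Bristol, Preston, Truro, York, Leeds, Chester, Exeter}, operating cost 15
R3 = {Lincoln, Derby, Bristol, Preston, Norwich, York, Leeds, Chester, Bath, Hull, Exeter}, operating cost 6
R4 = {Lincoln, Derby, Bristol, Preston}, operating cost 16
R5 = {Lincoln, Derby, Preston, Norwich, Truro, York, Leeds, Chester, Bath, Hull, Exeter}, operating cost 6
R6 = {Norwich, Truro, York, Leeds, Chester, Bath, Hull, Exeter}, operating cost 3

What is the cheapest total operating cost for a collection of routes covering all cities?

R3, R6 cover every city at operating cost 6 + 3 = 9.
Any cover uses at least 2 routes; among all covering selections none totals below 9.

9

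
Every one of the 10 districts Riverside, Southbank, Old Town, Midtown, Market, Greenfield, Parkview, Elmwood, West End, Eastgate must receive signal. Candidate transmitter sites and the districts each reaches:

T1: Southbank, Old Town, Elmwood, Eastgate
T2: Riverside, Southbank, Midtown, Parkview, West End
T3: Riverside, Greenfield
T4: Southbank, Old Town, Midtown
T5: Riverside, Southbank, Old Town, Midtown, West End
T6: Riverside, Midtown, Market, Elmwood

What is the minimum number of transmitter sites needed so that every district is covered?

T1, T2, T3, T6 together cover {Riverside, Southbank, Old Town, Midtown, Market, Greenfield, Parkview, Elmwood, West End, Eastgate} — every district.
No 3 of the 6 transmitter sites cover everything (all 20 triples fall short), so 4 is minimum.

4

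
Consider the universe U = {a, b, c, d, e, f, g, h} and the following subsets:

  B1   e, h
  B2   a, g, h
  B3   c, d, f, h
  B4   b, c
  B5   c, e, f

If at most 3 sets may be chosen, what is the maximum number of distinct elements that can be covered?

7

Choosing B1, B2, B3 covers {a, c, d, e, f, g, h} — 7 elements.
No choice of 3 sets does better; here b is left uncovered.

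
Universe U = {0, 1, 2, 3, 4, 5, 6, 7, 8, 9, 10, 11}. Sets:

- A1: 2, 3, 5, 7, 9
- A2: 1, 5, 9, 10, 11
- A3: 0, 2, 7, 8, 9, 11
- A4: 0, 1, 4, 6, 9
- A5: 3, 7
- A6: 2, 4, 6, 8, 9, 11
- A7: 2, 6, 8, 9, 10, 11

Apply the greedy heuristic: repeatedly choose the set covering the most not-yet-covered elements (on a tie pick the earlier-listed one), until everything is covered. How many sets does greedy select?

4

Pick 1: A3 covers 6 new elements (0, 2, 7, 8, 9, 11).
Pick 2: A2 covers 3 new elements (1, 5, 10).
Pick 3: A4 covers 2 new elements (4, 6).
Pick 4: A1 covers 1 new elements (3).
Greedy uses 4 sets. (The true minimum is 3.)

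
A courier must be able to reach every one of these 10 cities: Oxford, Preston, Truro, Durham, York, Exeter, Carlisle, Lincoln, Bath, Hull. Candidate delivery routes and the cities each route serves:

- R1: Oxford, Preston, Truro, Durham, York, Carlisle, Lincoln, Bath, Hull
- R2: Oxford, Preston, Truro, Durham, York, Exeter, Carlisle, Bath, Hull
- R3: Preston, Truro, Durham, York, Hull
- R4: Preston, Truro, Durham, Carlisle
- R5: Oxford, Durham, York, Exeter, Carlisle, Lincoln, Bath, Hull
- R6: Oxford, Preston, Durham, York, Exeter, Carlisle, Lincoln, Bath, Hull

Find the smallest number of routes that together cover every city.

2

R1, R2 together cover {Oxford, Preston, Truro, Durham, York, Exeter, Carlisle, Lincoln, Bath, Hull} — every city.
No single route contains all 10 cities, so 2 is optimal.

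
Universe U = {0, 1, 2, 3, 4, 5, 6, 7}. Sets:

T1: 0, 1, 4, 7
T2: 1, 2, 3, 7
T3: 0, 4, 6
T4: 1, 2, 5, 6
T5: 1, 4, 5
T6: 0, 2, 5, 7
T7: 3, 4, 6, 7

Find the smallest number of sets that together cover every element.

3

T1, T2, T4 together cover {0, 1, 2, 3, 4, 5, 6, 7} — every element.
No 2 of the 7 sets cover everything (all 21 pairs fall short), so 3 is minimum.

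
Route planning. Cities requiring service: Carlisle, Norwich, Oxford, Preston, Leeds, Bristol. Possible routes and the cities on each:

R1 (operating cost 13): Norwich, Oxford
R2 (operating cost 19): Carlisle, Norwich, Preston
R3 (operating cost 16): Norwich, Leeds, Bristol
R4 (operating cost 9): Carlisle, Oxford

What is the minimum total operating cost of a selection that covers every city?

44

R2, R3, R4 cover every city at operating cost 19 + 16 + 9 = 44.
Any cover uses at least 3 routes; among all covering selections none totals below 44.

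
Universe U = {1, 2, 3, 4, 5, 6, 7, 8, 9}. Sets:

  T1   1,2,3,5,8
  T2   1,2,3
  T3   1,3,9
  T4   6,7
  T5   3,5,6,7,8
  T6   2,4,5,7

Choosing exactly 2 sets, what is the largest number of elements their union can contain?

Choosing T1, T4 covers {1, 2, 3, 5, 6, 7, 8} — 7 elements.
No choice of 2 sets does better; here 4, 9 are left uncovered.

7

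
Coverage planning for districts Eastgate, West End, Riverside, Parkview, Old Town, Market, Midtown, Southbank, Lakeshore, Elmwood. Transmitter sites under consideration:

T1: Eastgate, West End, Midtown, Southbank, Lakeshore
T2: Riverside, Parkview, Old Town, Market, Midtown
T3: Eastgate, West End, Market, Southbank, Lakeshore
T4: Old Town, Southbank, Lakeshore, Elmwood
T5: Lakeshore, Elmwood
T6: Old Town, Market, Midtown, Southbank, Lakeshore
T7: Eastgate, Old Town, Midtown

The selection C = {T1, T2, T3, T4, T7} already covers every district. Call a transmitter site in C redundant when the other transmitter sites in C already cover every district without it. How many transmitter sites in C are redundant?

3

Drop T1: the rest still cover every district — redundant.
Drop T2: Riverside, Parkview uncovered — not redundant.
Drop T3: the rest still cover every district — redundant.
Drop T4: Elmwood uncovered — not redundant.
Drop T7: the rest still cover every district — redundant.
3 redundant: T1, T3, T7.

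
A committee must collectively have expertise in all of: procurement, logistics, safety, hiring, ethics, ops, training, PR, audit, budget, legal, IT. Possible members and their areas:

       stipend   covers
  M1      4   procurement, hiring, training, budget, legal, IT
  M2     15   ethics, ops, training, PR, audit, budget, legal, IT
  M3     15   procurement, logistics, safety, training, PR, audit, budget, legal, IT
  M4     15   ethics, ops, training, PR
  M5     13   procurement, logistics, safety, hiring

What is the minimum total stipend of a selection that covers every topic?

28

M2, M5 cover every topic at stipend 15 + 13 = 28.
Any cover uses at least 2 members; among all covering selections none totals below 28.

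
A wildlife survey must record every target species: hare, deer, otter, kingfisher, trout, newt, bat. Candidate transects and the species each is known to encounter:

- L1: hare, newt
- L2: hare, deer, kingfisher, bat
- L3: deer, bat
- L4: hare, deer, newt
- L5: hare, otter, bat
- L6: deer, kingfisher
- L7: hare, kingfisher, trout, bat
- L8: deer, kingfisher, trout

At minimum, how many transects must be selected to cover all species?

L1, L5, L8 together cover {hare, deer, otter, kingfisher, trout, newt, bat} — every species.
No 2 of the 8 transects cover everything (all 28 pairs fall short), so 3 is minimum.
Greedy (largest uncovered first) would take L2, L1, L5, L7 — 4 transects — but 3 suffice.

3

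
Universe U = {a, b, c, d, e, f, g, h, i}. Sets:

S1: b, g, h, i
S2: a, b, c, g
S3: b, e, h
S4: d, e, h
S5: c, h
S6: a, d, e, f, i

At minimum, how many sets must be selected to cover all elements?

3

S1, S2, S6 together cover {a, b, c, d, e, f, g, h, i} — every element.
No 2 of the 6 sets cover everything (all 15 pairs fall short), so 3 is minimum.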